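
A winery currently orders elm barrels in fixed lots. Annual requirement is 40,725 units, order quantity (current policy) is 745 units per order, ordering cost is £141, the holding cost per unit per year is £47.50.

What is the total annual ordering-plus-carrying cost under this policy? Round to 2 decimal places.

£25,401.43

Orders/yr = 40,725/745 = 54.664; ordering cost = 54.664 × £141 = £7,707.68
Average inventory = 745/2 = 372.5; holding cost = 372.5 × £47.5 = £17,693.75
Total = £7,707.68 + £17,693.75 = £25,401.43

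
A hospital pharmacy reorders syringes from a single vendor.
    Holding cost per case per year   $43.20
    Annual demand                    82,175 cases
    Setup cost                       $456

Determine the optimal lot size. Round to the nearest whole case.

1,317 cases

EOQ = √(2DS/H) = √(2 × 82,175 × 456 / 43.2)
    = √(1,734,805.56) ≈ 1,317.12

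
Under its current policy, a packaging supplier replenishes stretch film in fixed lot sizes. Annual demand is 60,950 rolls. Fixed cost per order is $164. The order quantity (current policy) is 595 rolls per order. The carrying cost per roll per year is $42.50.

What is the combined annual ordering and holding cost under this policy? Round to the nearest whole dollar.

$29,443

Orders/yr = 60,950/595 = 102.437; ordering cost = 102.437 × $164 = $16,799.66
Average inventory = 595/2 = 297.5; holding cost = 297.5 × $42.5 = $12,643.75
Total = $16,799.66 + $12,643.75 = $29,443.41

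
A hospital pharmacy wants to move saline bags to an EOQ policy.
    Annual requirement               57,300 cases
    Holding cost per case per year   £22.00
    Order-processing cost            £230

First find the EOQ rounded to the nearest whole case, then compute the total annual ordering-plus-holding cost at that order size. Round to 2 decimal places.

EOQ = √(2DS/H) = √(2 × 57,300 × 230 / 22)
    = √(1,198,090.91) ≈ 1,094.57 → Q = 1,095 cases
Orders/yr = 57,300/1,095 = 52.329; ordering cost = 52.329 × £230 = £12,035.62
Average inventory = 1,095/2 = 547.5; holding cost = 547.5 × £22 = £12,045.00
Total = £12,035.62 + £12,045.00 = £24,080.62

£24,080.62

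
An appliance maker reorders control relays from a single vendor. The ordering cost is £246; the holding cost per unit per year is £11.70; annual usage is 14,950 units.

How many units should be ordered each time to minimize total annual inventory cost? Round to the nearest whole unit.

2DS/H = 2·14,950·246/11.7 = 628,666.67
EOQ = √628,666.67 ≈ 792.89

793 units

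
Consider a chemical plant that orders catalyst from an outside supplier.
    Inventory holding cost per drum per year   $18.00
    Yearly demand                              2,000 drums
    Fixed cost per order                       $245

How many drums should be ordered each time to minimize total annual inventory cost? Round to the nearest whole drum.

Q* = √(2·D·S / H) = √(2·2,000·245 / 18) = √54,444.4 ≈ 233.33

233 drums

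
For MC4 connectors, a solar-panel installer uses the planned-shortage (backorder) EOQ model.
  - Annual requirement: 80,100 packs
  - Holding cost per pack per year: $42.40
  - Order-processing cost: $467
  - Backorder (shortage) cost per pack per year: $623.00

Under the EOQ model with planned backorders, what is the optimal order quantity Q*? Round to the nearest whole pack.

1,373 packs

Q* = √(2DS/H) · √((H + b)/b)
   = √(2 × 80,100 × 467 / 42.4) · √((42.4 + 623) / 623)
   = 1,328.332 × 1.0335 ≈ 1,372.79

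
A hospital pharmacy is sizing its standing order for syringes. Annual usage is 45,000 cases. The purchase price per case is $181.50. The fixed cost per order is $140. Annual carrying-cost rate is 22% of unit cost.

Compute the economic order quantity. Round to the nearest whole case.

562 cases

Holding cost per case per year: H = 22% × $181.5 = $39.9300
2DS/H = 2·45,000·140/39.93 = 315,552.22
EOQ = √315,552.22 ≈ 561.74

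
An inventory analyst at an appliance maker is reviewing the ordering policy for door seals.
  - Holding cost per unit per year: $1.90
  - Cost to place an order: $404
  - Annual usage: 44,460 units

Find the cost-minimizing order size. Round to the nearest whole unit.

Q* = √(2·D·S / H) = √(2·44,460·404 / 1.9) = √18,907,200.0 ≈ 4,348.24

4,348 units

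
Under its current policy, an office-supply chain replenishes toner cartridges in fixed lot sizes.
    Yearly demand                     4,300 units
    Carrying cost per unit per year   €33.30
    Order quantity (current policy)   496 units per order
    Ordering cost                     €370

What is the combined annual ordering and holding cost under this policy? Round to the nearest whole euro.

Orders/yr = 4,300/496 = 8.669; ordering cost = 8.669 × €370 = €3,207.66
Average inventory = 496/2 = 248; holding cost = 248 × €33.3 = €8,258.40
Total = €3,207.66 + €8,258.40 = €11,466.06

€11,466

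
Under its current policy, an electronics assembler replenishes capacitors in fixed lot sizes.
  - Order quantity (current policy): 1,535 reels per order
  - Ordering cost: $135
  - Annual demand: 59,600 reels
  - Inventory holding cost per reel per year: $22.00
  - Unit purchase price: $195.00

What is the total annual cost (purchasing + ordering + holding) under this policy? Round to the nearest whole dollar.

$11,644,127

Orders/yr = 59,600/1,535 = 38.827; ordering cost = 38.827 × $135 = $5,241.69
Average inventory = 1,535/2 = 767.5; holding cost = 767.5 × $22 = $16,885.00
Purchase cost = D·C = 59,600 × 195 = $11,622,000.00
Total = $5,241.69 + $16,885.00 + $11,622,000.00 = $11,644,126.69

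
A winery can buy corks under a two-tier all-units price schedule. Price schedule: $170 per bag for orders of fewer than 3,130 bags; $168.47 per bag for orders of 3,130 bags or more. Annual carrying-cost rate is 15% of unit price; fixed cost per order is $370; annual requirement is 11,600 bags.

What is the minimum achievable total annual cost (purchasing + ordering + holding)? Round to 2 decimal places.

H₁ = 15%×$170 = $25.5000;  H₂ = 15%×$168.47 = $25.2705
EOQ₁ = √(2×11,600×370/25.5000) = 580.20  (< 3,130, feasible at tier 1)
EOQ₂ = √(2×11,600×370/25.2705) = 582.82  (< 3,130 → use Q = 3,130 at tier-2 price)
TC(tier 1 (EOQ₁), Q≈580.2) = $1,986,795.00
TC(tier 2, Q≈3,130.0) = $1,995,171.58
Minimum at tier 1 (EOQ₁): $1,986,795.00

$1,986,795.00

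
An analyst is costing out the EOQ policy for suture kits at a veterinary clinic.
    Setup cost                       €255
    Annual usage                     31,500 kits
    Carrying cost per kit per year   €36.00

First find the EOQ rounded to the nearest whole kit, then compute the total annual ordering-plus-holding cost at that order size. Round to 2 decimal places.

Q* = √(2·D·S / H) = √(2·31,500·255 / 36) = √446,250.0 ≈ 668.02 → Q = 668 kits
Orders/yr = 31,500/668 = 47.156; ordering cost = 47.156 × €255 = €12,024.70
Average inventory = 668/2 = 334; holding cost = 334 × €36 = €12,024.00
Total = €12,024.70 + €12,024.00 = €24,048.70

€24,048.70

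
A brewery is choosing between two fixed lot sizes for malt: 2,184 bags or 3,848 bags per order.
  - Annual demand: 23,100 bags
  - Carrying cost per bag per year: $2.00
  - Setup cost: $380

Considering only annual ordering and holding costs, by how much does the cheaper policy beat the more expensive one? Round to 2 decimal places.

$74.05

Annual cost at Q: ordering D·S/Q plus holding Q·H/2.
TC(2,184) = (23,100/2,184)×380 + (2,184/2)×2 = $6,203.23
TC(3,848) = (23,100/3,848)×380 + (3,848/2)×2 = $6,129.19
Cheaper: Q = 3,848.  Difference = $74.05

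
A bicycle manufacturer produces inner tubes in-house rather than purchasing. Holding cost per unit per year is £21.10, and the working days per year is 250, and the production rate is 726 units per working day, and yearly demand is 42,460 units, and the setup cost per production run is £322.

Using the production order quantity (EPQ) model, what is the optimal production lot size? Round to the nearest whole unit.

d = 42,460/250 = 169.8400 units/day;  effective holding cost H(1 − d/p) = 21.1·(1 − 169.8400/726) = 16.16388
Q* = √(2DS / H_eff) = √(2·42,460·322 / 16.16388) ≈ 1,300.65

1,301 units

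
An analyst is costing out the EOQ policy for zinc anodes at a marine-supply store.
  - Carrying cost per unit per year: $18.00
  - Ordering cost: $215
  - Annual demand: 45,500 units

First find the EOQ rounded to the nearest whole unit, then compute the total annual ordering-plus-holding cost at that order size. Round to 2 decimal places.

2DS/H = 2·45,500·215/18 = 1,086,944.44
EOQ = √1,086,944.44 ≈ 1,042.57 → Q = 1,043 units
Orders/yr = 45,500/1,043 = 43.624; ordering cost = 43.624 × $215 = $9,379.19
Average inventory = 1,043/2 = 521.5; holding cost = 521.5 × $18 = $9,387.00
Total = $9,379.19 + $9,387.00 = $18,766.19

$18,766.19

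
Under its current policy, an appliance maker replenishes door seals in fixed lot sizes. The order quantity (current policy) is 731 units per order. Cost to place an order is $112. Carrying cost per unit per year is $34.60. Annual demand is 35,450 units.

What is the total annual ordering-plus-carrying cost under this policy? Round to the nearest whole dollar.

Ordering: D/Q × S = 35,450/731 × $112 = $5,431.46
Holding:  Q/2 × H = 731/2 × $34.6 = $12,646.30
Total = $5,431.46 + $12,646.30 = $18,077.76

$18,078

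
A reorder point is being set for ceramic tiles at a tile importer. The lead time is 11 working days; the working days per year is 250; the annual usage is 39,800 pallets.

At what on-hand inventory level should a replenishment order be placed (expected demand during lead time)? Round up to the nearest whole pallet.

Daily demand d = 39,800 / 250 = 159.200 pallets/day
Demand during lead time = 159.200 × 11 = 1,751.20
Reorder point = 1,751.20 → round up

1,752 pallets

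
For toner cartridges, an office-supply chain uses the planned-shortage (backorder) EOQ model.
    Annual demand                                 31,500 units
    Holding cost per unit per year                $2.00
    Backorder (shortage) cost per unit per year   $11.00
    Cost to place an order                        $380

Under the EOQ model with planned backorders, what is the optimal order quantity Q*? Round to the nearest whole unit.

3,761 units

Basic EOQ = √(2·31,500·380/2) = 3,459.769
Backorder adjustment √((H+b)/b) = √((2+11)/11) = 1.0871
Q* = 3,459.769 × 1.0871 ≈ 3,761.17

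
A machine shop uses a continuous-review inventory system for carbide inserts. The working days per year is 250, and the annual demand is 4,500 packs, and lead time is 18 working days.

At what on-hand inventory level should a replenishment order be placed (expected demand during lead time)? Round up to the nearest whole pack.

Daily demand d = 4,500 / 250 = 18.000 packs/day
Demand during lead time = 18.000 × 18 = 324.00
Reorder point = 324.00 → round up

324 packs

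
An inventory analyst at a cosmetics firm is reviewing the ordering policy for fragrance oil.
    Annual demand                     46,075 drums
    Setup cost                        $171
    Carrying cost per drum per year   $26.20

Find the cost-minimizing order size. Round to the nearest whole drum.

776 drums

EOQ = √(2DS/H) = √(2 × 46,075 × 171 / 26.2)
    = √(601,437.02) ≈ 775.52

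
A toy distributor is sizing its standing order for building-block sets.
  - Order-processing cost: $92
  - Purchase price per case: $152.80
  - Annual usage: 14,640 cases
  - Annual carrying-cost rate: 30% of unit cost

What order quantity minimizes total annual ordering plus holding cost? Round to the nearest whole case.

Carrying cost H = $152.8 × 30% = $45.8400/case/yr
EOQ = √(2DS/H) = √(2 × 14,640 × 92 / 45.84)
    = √(58,764.40) ≈ 242.41

242 cases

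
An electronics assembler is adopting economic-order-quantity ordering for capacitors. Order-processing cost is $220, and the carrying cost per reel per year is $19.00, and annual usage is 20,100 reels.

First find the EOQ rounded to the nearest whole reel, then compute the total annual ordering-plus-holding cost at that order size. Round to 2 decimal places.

$12,962.87

Optimal lot size Q* = (2 × 20,100 × $220 / $19)^½ ≈ 682.26 → Q = 682 reels
Annual ordering cost = (D/Q)·S = (20,100/682) × 220 = $6,483.87
Annual holding cost  = (Q/2)·H = (682/2) × 19 = $6,479.00
Total = $6,483.87 + $6,479.00 = $12,962.87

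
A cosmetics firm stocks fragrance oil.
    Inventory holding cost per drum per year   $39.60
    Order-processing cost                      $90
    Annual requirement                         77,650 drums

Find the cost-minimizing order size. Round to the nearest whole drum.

594 drums

Optimal lot size Q* = (2 × 77,650 × $90 / $39.6)^½ ≈ 594.10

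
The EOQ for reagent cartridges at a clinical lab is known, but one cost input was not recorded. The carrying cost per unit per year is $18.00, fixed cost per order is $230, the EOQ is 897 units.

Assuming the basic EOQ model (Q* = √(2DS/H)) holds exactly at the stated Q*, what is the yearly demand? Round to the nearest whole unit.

Since Q* = (2DS/H)^½, squaring gives Q*²·H = 2DS.
D = Q²H / (2S) = 897² × 18 / (2 × 230) = 31,484.70

31,485 units per year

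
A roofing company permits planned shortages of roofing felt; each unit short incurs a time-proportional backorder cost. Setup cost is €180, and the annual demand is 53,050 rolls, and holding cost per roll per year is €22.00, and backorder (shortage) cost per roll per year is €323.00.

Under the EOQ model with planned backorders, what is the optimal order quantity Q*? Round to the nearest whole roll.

Basic EOQ = √(2·53,050·180/22) = 931.714
Backorder adjustment √((H+b)/b) = √((22+323)/323) = 1.0335
Q* = 931.714 × 1.0335 ≈ 962.92

963 rolls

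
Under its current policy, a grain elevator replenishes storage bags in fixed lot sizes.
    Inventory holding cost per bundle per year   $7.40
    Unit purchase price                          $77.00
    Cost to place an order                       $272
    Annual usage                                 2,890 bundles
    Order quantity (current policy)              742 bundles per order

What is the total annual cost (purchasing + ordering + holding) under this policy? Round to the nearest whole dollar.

$226,335

Annual ordering cost = (D/Q)·S = (2,890/742) × 272 = $1,059.41
Annual holding cost  = (Q/2)·H = (742/2) × 7.4 = $2,745.40
Purchase cost = D·C = 2,890 × 77 = $222,530.00
Total = $1,059.41 + $2,745.40 + $222,530.00 = $226,334.81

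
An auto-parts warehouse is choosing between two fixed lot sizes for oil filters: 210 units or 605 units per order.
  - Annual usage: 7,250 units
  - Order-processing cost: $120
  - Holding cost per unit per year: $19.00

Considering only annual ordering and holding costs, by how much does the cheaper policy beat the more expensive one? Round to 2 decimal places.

TC(Q) = (D/Q)S + (Q/2)H
TC(210) = (7,250/210)×120 + (210/2)×19 = $6,137.86
TC(605) = (7,250/605)×120 + (605/2)×19 = $7,185.52
Lots of 210 are cheaper by $1,047.66.

$1,047.66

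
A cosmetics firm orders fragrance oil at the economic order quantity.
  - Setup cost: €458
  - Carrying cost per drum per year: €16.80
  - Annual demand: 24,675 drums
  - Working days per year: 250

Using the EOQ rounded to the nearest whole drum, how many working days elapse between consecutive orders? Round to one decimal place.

11.8 days

Optimal lot size Q* = (2 × 24,675 × €458 / €16.8)^½ ≈ 1,159.90 → Q = 1,160 drums
Days between orders = 250 / (D/Q) = 250 / 21.272 ≈ 11.753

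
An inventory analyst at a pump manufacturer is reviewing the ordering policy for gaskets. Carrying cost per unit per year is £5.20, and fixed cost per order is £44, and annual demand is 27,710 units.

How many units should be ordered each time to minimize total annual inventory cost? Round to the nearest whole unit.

2DS/H = 2·27,710·44/5.2 = 468,938.46
EOQ = √468,938.46 ≈ 684.79

685 units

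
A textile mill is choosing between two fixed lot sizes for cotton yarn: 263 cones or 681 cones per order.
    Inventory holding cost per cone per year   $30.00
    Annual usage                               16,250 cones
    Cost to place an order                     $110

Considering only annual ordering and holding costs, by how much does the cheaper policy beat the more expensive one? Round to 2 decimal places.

TC(Q) = (D/Q)S + (Q/2)H
TC(263) = (16,250/263)×110 + (263/2)×30 = $10,741.58
TC(681) = (16,250/681)×110 + (681/2)×30 = $12,839.82
Lots of 263 are cheaper by $2,098.24.

$2,098.24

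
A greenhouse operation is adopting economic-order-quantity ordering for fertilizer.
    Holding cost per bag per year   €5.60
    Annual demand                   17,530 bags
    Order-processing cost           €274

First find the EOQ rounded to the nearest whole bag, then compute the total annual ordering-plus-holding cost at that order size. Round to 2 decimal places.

€7,334.58

EOQ = √(2DS/H) = √(2 × 17,530 × 274 / 5.6)
    = √(1,715,435.71) ≈ 1,309.75 → Q = 1,310 bags
Annual ordering cost = (D/Q)·S = (17,530/1,310) × 274 = €3,666.58
Annual holding cost  = (Q/2)·H = (1,310/2) × 5.6 = €3,668.00
Total = €3,666.58 + €3,668.00 = €7,334.58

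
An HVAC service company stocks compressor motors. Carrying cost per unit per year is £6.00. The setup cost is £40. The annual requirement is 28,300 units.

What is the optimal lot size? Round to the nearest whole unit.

Q* = √(2·D·S / H) = √(2·28,300·40 / 6) = √377,333.3 ≈ 614.27

614 units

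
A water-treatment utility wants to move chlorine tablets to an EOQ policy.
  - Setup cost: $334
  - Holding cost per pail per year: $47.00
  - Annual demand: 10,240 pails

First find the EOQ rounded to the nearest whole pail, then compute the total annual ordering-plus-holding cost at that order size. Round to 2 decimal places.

EOQ = √(2DS/H) = √(2 × 10,240 × 334 / 47)
    = √(145,538.72) ≈ 381.50 → Q = 381 pails
Orders/yr = 10,240/381 = 26.877; ordering cost = 26.877 × $334 = $8,976.80
Average inventory = 381/2 = 190.5; holding cost = 190.5 × $47 = $8,953.50
Total = $8,976.80 + $8,953.50 = $17,930.30

$17,930.30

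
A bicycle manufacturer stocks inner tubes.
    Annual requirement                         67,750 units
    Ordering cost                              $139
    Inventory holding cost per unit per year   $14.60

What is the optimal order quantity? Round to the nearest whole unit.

2DS/H = 2·67,750·139/14.6 = 1,290,034.25
EOQ = √1,290,034.25 ≈ 1,135.80

1,136 units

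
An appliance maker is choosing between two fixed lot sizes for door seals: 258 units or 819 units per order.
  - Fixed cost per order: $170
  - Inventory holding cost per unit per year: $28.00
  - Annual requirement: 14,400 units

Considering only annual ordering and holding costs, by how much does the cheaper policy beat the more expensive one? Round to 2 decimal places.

$1,354.64

For each Q, cost = (D/Q)·S + (Q/2)·H.
TC(258) = (14,400/258)×170 + (258/2)×28 = $13,100.37
TC(819) = (14,400/819)×170 + (819/2)×28 = $14,455.01
Lots of 258 are cheaper by $1,354.64.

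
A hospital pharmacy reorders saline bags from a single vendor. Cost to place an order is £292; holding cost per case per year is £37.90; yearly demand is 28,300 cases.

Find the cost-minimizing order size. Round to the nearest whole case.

2DS/H = 2·28,300·292/37.9 = 436,073.88
EOQ = √436,073.88 ≈ 660.36

660 cases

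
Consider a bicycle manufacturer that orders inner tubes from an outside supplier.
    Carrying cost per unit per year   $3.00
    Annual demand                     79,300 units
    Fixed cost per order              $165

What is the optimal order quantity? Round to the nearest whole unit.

Optimal lot size Q* = (2 × 79,300 × $165 / $3)^½ ≈ 2,953.47

2,953 units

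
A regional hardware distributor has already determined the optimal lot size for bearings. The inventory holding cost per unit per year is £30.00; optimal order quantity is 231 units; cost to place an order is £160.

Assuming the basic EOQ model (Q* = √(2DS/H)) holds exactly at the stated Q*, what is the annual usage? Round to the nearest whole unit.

5,003 units per year

Since Q* = (2DS/H)^½, squaring gives Q*²·H = 2DS.
D = Q²H / (2S) = 231² × 30 / (2 × 160) = 5,002.59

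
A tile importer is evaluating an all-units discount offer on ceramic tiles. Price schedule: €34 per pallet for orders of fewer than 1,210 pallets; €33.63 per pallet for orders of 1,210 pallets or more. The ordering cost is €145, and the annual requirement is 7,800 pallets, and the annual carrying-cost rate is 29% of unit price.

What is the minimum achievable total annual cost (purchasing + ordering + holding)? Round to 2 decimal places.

H₁ = 29%×€34 = €9.8600;  H₂ = 29%×€33.63 = €9.7527
EOQ₁ = √(2×7,800×145/9.8600) = 478.97  (< 1,210, feasible at tier 1)
EOQ₂ = √(2×7,800×145/9.7527) = 481.60  (< 1,210 → use Q = 1,210 at tier-2 price)
TC(tier 1 (EOQ₁), Q≈479.0) = €269,922.64
TC(tier 2, Q≈1,210.0) = €269,149.09
Minimum at tier 2: €269,149.09

€269,149.09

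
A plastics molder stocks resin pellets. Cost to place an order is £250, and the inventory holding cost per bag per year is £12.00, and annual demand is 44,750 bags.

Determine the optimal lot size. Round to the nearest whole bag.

Optimal lot size Q* = (2 × 44,750 × £250 / £12)^½ ≈ 1,365.50

1,365 bags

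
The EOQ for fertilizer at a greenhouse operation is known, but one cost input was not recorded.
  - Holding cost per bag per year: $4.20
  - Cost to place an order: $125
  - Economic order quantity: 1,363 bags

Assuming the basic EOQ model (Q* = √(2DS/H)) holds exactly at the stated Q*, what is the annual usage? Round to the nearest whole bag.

EOQ relation: Q² = 2DS/H, so rearrange for the unknown.
D = Q²H / (2S) = 1,363² × 4.2 / (2 × 125) = 31,210.52

31,211 bags per year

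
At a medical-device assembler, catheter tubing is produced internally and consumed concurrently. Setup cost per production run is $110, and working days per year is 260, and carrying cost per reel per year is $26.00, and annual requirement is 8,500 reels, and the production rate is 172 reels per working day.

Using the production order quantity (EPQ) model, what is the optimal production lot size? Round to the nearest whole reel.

298 reels

d = 8,500/260 = 32.6923 reels/day;  effective holding cost H(1 − d/p) = 26·(1 − 32.6923/172) = 21.05814
Q* = √(2DS / H_eff) = √(2·8,500·110 / 21.05814) ≈ 298.00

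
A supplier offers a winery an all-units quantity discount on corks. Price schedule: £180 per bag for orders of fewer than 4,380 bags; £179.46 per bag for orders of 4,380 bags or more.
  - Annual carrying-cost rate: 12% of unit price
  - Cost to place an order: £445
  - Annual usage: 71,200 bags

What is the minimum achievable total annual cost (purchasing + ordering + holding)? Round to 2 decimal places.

£12,831,947.88

H₁ = 12%×£180 = £21.6000;  H₂ = 12%×£179.46 = £21.5352
EOQ₁ = √(2×71,200×445/21.6000) = 1,712.81  (< 4,380, feasible at tier 1)
EOQ₂ = √(2×71,200×445/21.5352) = 1,715.38  (< 4,380 → use Q = 4,380 at tier-2 price)
TC(tier 1 (EOQ₁), Q≈1,712.8) = £12,852,996.61
TC(tier 2, Q≈4,380.0) = £12,831,947.88
Minimum at tier 2: £12,831,947.88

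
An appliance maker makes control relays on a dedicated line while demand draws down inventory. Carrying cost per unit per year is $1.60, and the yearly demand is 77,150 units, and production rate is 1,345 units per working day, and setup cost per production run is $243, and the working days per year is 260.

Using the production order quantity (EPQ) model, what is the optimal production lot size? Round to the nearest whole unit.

5,483 units

d = 77,150/260 = 296.7308 units/day;  effective holding cost H(1 − d/p) = 1.6·(1 − 296.7308/1345) = 1.24701
Q* = √(2DS / H_eff) = √(2·77,150·243 / 1.24701) ≈ 5,483.41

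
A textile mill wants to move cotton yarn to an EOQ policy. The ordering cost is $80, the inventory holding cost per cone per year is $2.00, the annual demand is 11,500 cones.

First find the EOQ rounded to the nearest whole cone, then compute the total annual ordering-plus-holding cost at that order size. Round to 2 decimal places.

Optimal lot size Q* = (2 × 11,500 × $80 / $2)^½ ≈ 959.17 → Q = 959 cones
Ordering: D/Q × S = 11,500/959 × $80 = $959.33
Holding:  Q/2 × H = 959/2 × $2 = $959.00
Total = $959.33 + $959.00 = $1,918.33

$1,918.33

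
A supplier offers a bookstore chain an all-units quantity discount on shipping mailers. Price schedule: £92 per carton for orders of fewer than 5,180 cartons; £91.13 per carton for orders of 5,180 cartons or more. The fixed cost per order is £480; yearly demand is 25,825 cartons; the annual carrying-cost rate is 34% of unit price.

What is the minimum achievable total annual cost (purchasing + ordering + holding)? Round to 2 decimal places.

£2,403,747.69

H₁ = 34%×£92 = £31.2800;  H₂ = 34%×£91.13 = £30.9842
EOQ₁ = √(2×25,825×480/31.2800) = 890.27  (< 5,180, feasible at tier 1)
EOQ₂ = √(2×25,825×480/30.9842) = 894.51  (< 5,180 → use Q = 5,180 at tier-2 price)
TC(tier 1 (EOQ₁), Q≈890.3) = £2,403,747.69
TC(tier 2, Q≈5,180.0) = £2,436,074.38
Minimum at tier 1 (EOQ₁): £2,403,747.69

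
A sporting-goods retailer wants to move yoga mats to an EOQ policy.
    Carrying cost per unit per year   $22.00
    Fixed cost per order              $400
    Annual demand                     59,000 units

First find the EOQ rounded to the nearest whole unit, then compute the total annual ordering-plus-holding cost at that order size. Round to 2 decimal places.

$32,224.22

EOQ = √(2DS/H) = √(2 × 59,000 × 400 / 22)
    = √(2,145,454.55) ≈ 1,464.74 → Q = 1,465 units
Ordering: D/Q × S = 59,000/1,465 × $400 = $16,109.22
Holding:  Q/2 × H = 1,465/2 × $22 = $16,115.00
Total = $16,109.22 + $16,115.00 = $32,224.22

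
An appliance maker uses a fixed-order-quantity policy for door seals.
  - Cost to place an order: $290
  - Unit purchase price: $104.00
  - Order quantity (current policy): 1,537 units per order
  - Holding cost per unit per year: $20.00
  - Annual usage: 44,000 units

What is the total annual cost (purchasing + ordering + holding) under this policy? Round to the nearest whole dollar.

Annual ordering cost = (D/Q)·S = (44,000/1,537) × 290 = $8,301.89
Annual holding cost  = (Q/2)·H = (1,537/2) × 20 = $15,370.00
Purchase cost = D·C = 44,000 × 104 = $4,576,000.00
Total = $8,301.89 + $15,370.00 + $4,576,000.00 = $4,599,671.89

$4,599,672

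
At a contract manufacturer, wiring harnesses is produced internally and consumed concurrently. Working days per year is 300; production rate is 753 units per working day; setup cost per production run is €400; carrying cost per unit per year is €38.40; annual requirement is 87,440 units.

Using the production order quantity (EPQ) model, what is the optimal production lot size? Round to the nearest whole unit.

1,724 units

Daily demand d = 87,440/300 = 291.467; p = 753; 1 − d/p = 0.61293
EPQ = √(2DS / (H(1 − d/p)))
    = √(2 × 87,440 × 400 / (38.4 × 0.61293)) ≈ 1,723.97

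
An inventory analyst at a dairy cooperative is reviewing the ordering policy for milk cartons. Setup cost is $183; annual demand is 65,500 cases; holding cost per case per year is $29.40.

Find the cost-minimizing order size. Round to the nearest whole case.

Q* = √(2·D·S / H) = √(2·65,500·183 / 29.4) = √815,408.2 ≈ 903.00

903 cases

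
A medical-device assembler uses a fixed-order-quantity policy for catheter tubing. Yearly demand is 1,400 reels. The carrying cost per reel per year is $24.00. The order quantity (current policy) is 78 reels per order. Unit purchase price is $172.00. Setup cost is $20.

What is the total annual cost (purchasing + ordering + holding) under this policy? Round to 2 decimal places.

Orders/yr = 1,400/78 = 17.949; ordering cost = 17.949 × $20 = $358.97
Average inventory = 78/2 = 39; holding cost = 39 × $24 = $936.00
Purchase cost = D·C = 1,400 × 172 = $240,800.00
Total = $358.97 + $936.00 + $240,800.00 = $242,094.97

$242,094.97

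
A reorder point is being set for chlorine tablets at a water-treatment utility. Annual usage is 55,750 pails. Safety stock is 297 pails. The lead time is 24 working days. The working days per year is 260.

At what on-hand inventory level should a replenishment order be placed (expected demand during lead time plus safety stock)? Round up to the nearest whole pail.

5,444 pails

Daily demand d = 55,750 / 260 = 214.423 pails/day
Demand during lead time = 214.423 × 24 = 5,146.15
Reorder point = 5,146.15 + 297 = 5,443.15 → round up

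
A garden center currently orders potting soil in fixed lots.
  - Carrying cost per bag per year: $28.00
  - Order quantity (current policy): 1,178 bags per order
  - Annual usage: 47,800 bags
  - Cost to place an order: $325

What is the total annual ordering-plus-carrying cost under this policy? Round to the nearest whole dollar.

$29,680

Orders/yr = 47,800/1,178 = 40.577; ordering cost = 40.577 × $325 = $13,187.61
Average inventory = 1,178/2 = 589; holding cost = 589 × $28 = $16,492.00
Total = $13,187.61 + $16,492.00 = $29,679.61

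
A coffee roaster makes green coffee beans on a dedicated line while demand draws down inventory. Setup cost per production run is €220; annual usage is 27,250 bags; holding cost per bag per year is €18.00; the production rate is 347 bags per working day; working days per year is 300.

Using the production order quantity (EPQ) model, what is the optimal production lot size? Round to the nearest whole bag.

950 bags

Daily demand d = 27,250/300 = 90.833; p = 347; 1 − d/p = 0.73823
EPQ = √(2DS / (H(1 − d/p)))
    = √(2 × 27,250 × 220 / (18 × 0.73823)) ≈ 949.90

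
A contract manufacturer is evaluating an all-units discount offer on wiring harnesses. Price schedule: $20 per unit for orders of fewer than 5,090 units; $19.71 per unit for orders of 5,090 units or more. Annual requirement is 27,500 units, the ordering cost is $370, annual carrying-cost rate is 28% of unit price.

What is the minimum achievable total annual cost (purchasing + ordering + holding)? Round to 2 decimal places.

H₁ = 28%×$20 = $5.6000;  H₂ = 28%×$19.71 = $5.5188
EOQ₁ = √(2×27,500×370/5.6000) = 1,906.29  (< 5,090, feasible at tier 1)
EOQ₂ = √(2×27,500×370/5.5188) = 1,920.26  (< 5,090 → use Q = 5,090 at tier-2 price)
TC(tier 1 (EOQ₁), Q≈1,906.3) = $560,675.20
TC(tier 2, Q≈5,090.0) = $558,069.36
Minimum at tier 2: $558,069.36

$558,069.36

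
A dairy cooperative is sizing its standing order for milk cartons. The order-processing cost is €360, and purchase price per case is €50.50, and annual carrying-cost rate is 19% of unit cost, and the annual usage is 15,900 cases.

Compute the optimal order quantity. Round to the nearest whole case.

1,092 cases

Carrying cost H = €50.5 × 19% = €9.5950/case/yr
EOQ = √(2DS/H) = √(2 × 15,900 × 360 / 9.595)
    = √(1,193,121.42) ≈ 1,092.30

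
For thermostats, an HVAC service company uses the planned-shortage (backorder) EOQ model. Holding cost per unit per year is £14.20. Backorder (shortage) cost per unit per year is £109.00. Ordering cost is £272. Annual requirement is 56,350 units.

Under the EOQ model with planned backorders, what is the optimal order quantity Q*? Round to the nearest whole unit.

1,562 units

Q* = √(2DS/H) · √((H + b)/b)
   = √(2 × 56,350 × 272 / 14.2) · √((14.2 + 109) / 109)
   = 1,469.272 × 1.0631 ≈ 1,562.05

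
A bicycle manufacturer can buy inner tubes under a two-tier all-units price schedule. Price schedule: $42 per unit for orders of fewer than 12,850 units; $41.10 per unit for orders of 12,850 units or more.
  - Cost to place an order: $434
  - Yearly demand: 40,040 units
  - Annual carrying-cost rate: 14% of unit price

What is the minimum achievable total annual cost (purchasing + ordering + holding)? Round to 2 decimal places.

$1,683,965.77

H₁ = 14%×$42 = $5.8800;  H₂ = 14%×$41.10 = $5.7540
EOQ₁ = √(2×40,040×434/5.8800) = 2,431.19  (< 12,850, feasible at tier 1)
EOQ₂ = √(2×40,040×434/5.7540) = 2,457.66  (< 12,850 → use Q = 12,850 at tier-2 price)
TC(tier 1 (EOQ₁), Q≈2,431.2) = $1,695,975.38
TC(tier 2, Q≈12,850.0) = $1,683,965.77
Minimum at tier 2: $1,683,965.77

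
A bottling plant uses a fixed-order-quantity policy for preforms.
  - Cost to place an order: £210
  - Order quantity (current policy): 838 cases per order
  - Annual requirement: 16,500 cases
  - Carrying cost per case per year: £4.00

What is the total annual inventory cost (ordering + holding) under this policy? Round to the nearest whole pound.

Annual ordering cost = (D/Q)·S = (16,500/838) × 210 = £4,134.84
Annual holding cost  = (Q/2)·H = (838/2) × 4 = £1,676.00
Total = £4,134.84 + £1,676.00 = £5,810.84

£5,811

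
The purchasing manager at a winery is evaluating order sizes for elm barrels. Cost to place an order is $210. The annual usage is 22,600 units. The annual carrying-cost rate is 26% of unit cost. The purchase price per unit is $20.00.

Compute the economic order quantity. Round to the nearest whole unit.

1,351 units

Holding cost per unit per year: H = 26% × $20 = $5.2000
Optimal lot size Q* = (2 × 22,600 × $210 / $5.2)^½ ≈ 1,351.07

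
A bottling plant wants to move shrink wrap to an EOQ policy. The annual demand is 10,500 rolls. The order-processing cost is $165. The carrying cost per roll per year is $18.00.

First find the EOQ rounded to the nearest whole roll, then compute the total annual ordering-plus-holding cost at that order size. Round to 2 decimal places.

Q* = √(2·D·S / H) = √(2·10,500·165 / 18) = √192,500.0 ≈ 438.75 → Q = 439 rolls
Orders/yr = 10,500/439 = 23.918; ordering cost = 23.918 × $165 = $3,946.47
Average inventory = 439/2 = 219.5; holding cost = 219.5 × $18 = $3,951.00
Total = $3,946.47 + $3,951.00 = $7,897.47

$7,897.47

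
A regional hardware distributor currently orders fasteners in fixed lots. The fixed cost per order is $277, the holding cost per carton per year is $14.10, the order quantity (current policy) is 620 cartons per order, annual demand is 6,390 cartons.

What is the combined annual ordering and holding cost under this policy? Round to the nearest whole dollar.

$7,226

Annual ordering cost = (D/Q)·S = (6,390/620) × 277 = $2,854.89
Annual holding cost  = (Q/2)·H = (620/2) × 14.1 = $4,371.00
Total = $2,854.89 + $4,371.00 = $7,225.89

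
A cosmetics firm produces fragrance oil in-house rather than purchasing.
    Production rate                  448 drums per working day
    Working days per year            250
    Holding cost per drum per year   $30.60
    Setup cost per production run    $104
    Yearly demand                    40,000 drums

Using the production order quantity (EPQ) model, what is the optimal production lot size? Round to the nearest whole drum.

650 drums

Daily demand d = 40,000/250 = 160.000; p = 448; 1 − d/p = 0.64286
EPQ = √(2DS / (H(1 − d/p)))
    = √(2 × 40,000 × 104 / (30.6 × 0.64286)) ≈ 650.34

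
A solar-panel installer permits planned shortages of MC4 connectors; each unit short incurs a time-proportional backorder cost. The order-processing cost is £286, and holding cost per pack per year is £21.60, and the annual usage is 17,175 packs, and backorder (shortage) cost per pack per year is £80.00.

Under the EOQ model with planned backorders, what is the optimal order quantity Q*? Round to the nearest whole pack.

760 packs

Q* = √(2DS/H) · √((H + b)/b)
   = √(2 × 17,175 × 286 / 21.6) · √((21.6 + 80) / 80)
   = 674.403 × 1.1269 ≈ 760.01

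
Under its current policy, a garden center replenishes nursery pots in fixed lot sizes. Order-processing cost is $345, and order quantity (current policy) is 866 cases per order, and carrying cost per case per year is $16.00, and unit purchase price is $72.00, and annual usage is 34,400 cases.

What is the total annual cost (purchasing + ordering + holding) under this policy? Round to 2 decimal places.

$2,497,432.39

Orders/yr = 34,400/866 = 39.723; ordering cost = 39.723 × $345 = $13,704.39
Average inventory = 866/2 = 433; holding cost = 433 × $16 = $6,928.00
Purchase cost = D·C = 34,400 × 72 = $2,476,800.00
Total = $13,704.39 + $6,928.00 + $2,476,800.00 = $2,497,432.39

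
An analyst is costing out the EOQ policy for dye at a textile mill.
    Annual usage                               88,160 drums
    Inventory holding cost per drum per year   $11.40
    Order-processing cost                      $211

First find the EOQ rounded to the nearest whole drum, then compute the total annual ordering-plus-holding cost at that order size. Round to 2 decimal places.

2DS/H = 2·88,160·211/11.4 = 3,263,466.67
EOQ = √3,263,466.67 ≈ 1,806.51 → Q = 1,807 drums
Orders/yr = 88,160/1,807 = 48.788; ordering cost = 48.788 × $211 = $10,294.28
Average inventory = 1,807/2 = 903.5; holding cost = 903.5 × $11.4 = $10,299.90
Total = $10,294.28 + $10,299.90 = $20,594.18

$20,594.18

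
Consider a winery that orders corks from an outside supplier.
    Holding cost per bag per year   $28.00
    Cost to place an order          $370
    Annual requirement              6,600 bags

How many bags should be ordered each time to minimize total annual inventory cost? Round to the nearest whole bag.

418 bags

Optimal lot size Q* = (2 × 6,600 × $370 / $28)^½ ≈ 417.65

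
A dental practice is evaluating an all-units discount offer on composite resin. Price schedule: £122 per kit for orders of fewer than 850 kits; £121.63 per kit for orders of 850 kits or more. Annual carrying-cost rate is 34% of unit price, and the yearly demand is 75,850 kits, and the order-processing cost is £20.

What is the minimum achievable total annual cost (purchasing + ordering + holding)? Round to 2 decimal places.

£9,244,995.74

H₁ = 34%×£122 = £41.4800;  H₂ = 34%×£121.63 = £41.3542
EOQ₁ = √(2×75,850×20/41.4800) = 270.45  (< 850, feasible at tier 1)
EOQ₂ = √(2×75,850×20/41.3542) = 270.86  (< 850 → use Q = 850 at tier-2 price)
TC(tier 1 (EOQ₁), Q≈270.5) = £9,264,918.30
TC(tier 2, Q≈850.0) = £9,244,995.74
Minimum at tier 2: £9,244,995.74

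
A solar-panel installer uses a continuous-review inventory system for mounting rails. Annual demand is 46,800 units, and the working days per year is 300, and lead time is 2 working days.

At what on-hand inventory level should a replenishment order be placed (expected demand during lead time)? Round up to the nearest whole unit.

312 units

Daily demand d = 46,800 / 300 = 156.000 units/day
Demand during lead time = 156.000 × 2 = 312.00
Reorder point = 312.00 → round up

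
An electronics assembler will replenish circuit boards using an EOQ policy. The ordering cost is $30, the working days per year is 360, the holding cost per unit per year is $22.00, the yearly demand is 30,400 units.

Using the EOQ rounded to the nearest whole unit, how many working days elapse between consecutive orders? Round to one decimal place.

3.4 days

Optimal lot size Q* = (2 × 30,400 × $30 / $22)^½ ≈ 287.94 → Q = 288 units
Cycle time = (working days × Q)/D = (360 × 288) / 30,400 = 3.411 days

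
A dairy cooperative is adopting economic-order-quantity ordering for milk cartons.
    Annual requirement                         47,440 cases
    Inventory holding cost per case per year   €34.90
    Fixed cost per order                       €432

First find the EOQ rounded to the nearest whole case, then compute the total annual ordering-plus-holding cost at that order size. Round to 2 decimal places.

Optimal lot size Q* = (2 × 47,440 × €432 / €34.9)^½ ≈ 1,083.72 → Q = 1,084 cases
Orders/yr = 47,440/1,084 = 43.764; ordering cost = 43.764 × €432 = €18,905.98
Average inventory = 1,084/2 = 542; holding cost = 542 × €34.9 = €18,915.80
Total = €18,905.98 + €18,915.80 = €37,821.78

€37,821.78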